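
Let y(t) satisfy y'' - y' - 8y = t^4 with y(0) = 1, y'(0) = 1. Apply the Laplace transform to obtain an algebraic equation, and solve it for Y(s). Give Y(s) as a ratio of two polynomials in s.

Take the Laplace transform of both sides.
With L{y''} = s^2 Y - s·y(0) - y'(0) and L{y'} = sY - y(0), with y(0) = 1, y'(0) = 1: the LHS transforms to (s^2 - s - 8)Y - (s).
The right side is L{t^4} = 24/s^5.
So (s^2 - s - 8)Y = 24/s^5 + (s).
Isolate Y and clear denominators.

Y(s) = (s^6 + 24)/(s^7 - s^6 - 8*s^5)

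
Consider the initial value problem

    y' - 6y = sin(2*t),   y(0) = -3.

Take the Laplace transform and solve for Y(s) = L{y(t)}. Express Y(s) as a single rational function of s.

Laplace-transform each side.
The derivative rules (L{y'} = sY - y(0) = sY - (-3)) turn the left side into (s - 6)Y - (-3).
The right side is L{sin(2*t)} = 2/(s^2 + 4).
So (s - 6)Y = 2/(s^2 + 4) + (-3).
Isolate Y and clear denominators.

Y(s) = (-3*s^2 - 10)/(s^3 - 6*s^2 + 4*s - 24)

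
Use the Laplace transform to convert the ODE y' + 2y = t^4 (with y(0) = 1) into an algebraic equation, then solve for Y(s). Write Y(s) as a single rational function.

Y(s) = (s^5 + 24)/(s^6 + 2*s^5)

Transform both sides with L{·}.
The derivative rules (L{y'} = sY - y(0) = sY - 1) turn the left side into (s + 2)Y - (1).
The right side is L{t^4} = 24/s^5.
So (s + 2)Y = 24/s^5 + (1).
Divide through and combine into a single rational function.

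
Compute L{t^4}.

24/s^5

L{t^4} = 4!/s^5 = 24/s^5.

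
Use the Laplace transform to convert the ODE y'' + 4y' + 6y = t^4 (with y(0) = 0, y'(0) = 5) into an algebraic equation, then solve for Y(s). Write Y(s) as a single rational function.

Take the Laplace transform of both sides.
Using L{y''} = s^2 Y - s·y(0) - y'(0) and L{y'} = sY - y(0), with y(0) = 0, y'(0) = 5, the left side becomes (s^2 + 4*s + 6)Y - (5).
The right side is L{t^4} = 24/s^5.
So (s^2 + 4*s + 6)Y = 24/s^5 + (5).
Divide through and combine into a single rational function.

Y(s) = (5*s^5 + 24)/(s^7 + 4*s^6 + 6*s^5)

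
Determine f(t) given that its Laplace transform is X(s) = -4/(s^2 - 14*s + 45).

f(t) = -2*exp(7*t)*sinh(2*t)

Rewrite the denominator: s^2 - 14*s + 45 = (s - 7)^2 - 4.
The form in (s - 7) signals a first-shifting-theorem factor e^(7t).
Since L{sinh(2t)} = 2/(s^2 - 4), the inverse is exp(7*t)*sinh(2*t), scaled by -2.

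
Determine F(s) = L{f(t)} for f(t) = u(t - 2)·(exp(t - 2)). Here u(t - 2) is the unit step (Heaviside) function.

By the second shifting theorem, L{u(t - c)·g(t - c)} = e^(-cs)·G(s) with c = 2 and G(s) = L{g(t)}.
L{e^(t)} = 1/(s - 1).

F(s) = exp(-2*s)/(s - 1)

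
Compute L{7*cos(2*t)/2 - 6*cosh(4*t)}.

7*s/(2*(s^2 + 4)) - 6*s/(s^2 - 16)

Apply the Laplace transform termwise.
(-6)·[L{cosh(4t)} = s/(s^2 - 16)]; (7/2)·[L{cos(2t)} = s/(s^2 + 4)].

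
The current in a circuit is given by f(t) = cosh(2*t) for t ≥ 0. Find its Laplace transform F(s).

F(s) = s/(s^2 - 4)

L{cosh(2t)} = s/(s^2 - 4).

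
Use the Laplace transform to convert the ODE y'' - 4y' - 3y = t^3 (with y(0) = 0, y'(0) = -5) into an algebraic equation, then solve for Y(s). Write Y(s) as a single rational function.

Y(s) = (-5*s^4 + 6)/(s^6 - 4*s^5 - 3*s^4)

Laplace-transform each side.
With L{y''} = s^2 Y - s·y(0) - y'(0) and L{y'} = sY - y(0), with y(0) = 0, y'(0) = -5: the LHS transforms to (s^2 - 4*s - 3)Y - (-5).
The right side is L{t^3} = 6/s^4.
So (s^2 - 4*s - 3)Y = 6/s^4 + (-5).
Isolate Y and clear denominators.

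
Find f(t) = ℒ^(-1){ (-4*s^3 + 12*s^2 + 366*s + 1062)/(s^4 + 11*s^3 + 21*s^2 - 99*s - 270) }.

Factor the denominator: s^4 + 11*s^3 + 21*s^2 - 99*s - 270 = (s - 3)*(s + 3)*(s + 5)*(s + 6).
Partial fraction decomposition gives [5/(s - 3)] + [-5/(s + 3)] + [-6/(s + 6)] + [2/(s + 5)].
Invert each term: 5/(s - 3) ↔ 5e^(3t); -5/(s + 3) ↔ -5e^(-3t); -6/(s + 6) ↔ -6e^(-6t); 2/(s + 5) ↔ 2e^(-5t).

f(t) = 5*exp(3*t) - 5*exp(-3*t) + 2*exp(-5*t) - 6*exp(-6*t)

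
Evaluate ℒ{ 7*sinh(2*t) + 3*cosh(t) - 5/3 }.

3*s/(s^2 - 1) + 14/(s^2 - 4) - 5/(3*s)

The transform is linear, so treat each term independently.
(7)·[L{sinh(2t)} = 2/(s^2 - 4)]; (3)·[L{cosh(t)} = s/(s^2 - 1)]; L{-5/3} = (-5/3)/s.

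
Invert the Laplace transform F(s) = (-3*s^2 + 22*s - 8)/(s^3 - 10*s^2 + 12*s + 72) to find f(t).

Factor the denominator: s^3 - 10*s^2 + 12*s + 72 = (s - 6)^2*(s + 2).
Partial fraction decomposition gives [-2/(s - 6)] + [2/(s - 6)^2] + [-1/(s + 2)].
Invert each term: -2/(s - 6) ↔ -2e^(6t); 2/(s - 6)^2 ↔ 2t·e^(6t); -1/(s + 2) ↔ -e^(-2t).

f(t) = 2*t*exp(6*t) - 2*exp(6*t) - exp(-2*t)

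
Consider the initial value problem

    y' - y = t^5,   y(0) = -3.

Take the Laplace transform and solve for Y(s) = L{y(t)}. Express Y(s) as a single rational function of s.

Apply the Laplace transform to the equation.
With L{y'} = sY - y(0) = sY - (-3): the LHS transforms to (s - 1)Y - (-3).
The right side is L{t^5} = 120/s^6.
So (s - 1)Y = 120/s^6 + (-3).
Solve for Y(s) and write it as one ratio of polynomials.

Y(s) = (-3*s^6 + 120)/(s^7 - s^6)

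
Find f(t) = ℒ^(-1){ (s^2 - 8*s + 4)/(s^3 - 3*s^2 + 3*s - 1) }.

Factor the denominator: s^3 - 3*s^2 + 3*s - 1 = (s - 1)^3.
Partial fraction decomposition gives [1/(s - 1)] + [-6/(s - 1)^2] + [-3/(s - 1)^3].
Invert each term: 1/(s - 1) ↔ e^(t); -6/(s - 1)^2 ↔ -6t·e^(t); -3/(s - 1)^3 ↔ (-3/2)t^2·e^(t).

f(t) = -3*t^2*exp(t)/2 - 6*t*exp(t) + exp(t)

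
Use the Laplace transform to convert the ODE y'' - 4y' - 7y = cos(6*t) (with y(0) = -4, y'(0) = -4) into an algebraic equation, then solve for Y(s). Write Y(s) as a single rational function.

Y(s) = (-4*s^3 + 12*s^2 - 143*s + 432)/(s^4 - 4*s^3 + 29*s^2 - 144*s - 252)

Apply the Laplace transform to the equation.
With L{y''} = s^2 Y - s·y(0) - y'(0) and L{y'} = sY - y(0), with y(0) = -4, y'(0) = -4: the LHS transforms to (s^2 - 4*s - 7)Y - (-4*s + 12).
The right side is L{cos(6*t)} = s/(s^2 + 36).
So (s^2 - 4*s - 7)Y = s/(s^2 + 36) + (-4*s + 12).
Divide through and combine into a single rational function.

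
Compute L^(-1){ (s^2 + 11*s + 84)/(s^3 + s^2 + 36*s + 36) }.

Factor the denominator: s^3 + s^2 + 36*s + 36 = (s + 1)*(s^2 + 36).
Partial fraction decomposition gives [2/(s + 1)] + [-s/(s^2 + 36)] + [12/(s^2 + 36)].
Invert each term: 2/(s + 1) ↔ 2e^(-t); -1·s/(s^2 + 36) ↔ -cos(6t); 2·6/(s^2 + 36) ↔ 2sin(6t).

2*sin(6*t) - cos(6*t) + 2*exp(-t)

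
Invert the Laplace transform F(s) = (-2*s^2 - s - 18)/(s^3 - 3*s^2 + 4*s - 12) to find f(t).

f(t) = -3*exp(3*t) + sin(2*t) + cos(2*t)

Factor the denominator: s^3 - 3*s^2 + 4*s - 12 = (s - 3)*(s^2 + 4).
Partial fraction decomposition gives [-3/(s - 3)] + [s/(s^2 + 4)] + [2/(s^2 + 4)].
Invert each term: -3/(s - 3) ↔ -3e^(3t); 1·s/(s^2 + 4) ↔ cos(2t); 1·2/(s^2 + 4) ↔ sin(2t).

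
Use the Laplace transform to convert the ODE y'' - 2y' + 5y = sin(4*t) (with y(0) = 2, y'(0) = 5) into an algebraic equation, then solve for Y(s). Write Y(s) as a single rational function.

Y(s) = (2*s^3 + s^2 + 32*s + 20)/(s^4 - 2*s^3 + 21*s^2 - 32*s + 80)

Take the Laplace transform of both sides.
With L{y''} = s^2 Y - s·y(0) - y'(0) and L{y'} = sY - y(0), with y(0) = 2, y'(0) = 5: the LHS transforms to (s^2 - 2*s + 5)Y - (2*s + 1).
The right side is L{sin(4*t)} = 4/(s^2 + 16).
So (s^2 - 2*s + 5)Y = 4/(s^2 + 16) + (2*s + 1).
Isolate Y and clear denominators.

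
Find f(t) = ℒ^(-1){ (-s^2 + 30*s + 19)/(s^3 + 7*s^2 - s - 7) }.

Factor the denominator: s^3 + 7*s^2 - s - 7 = (s - 1)*(s + 1)*(s + 7).
Partial fraction decomposition gives [1/(s + 1)] + [3/(s - 1)] + [-5/(s + 7)].
Invert each term: 1/(s + 1) ↔ e^(-t); 3/(s - 1) ↔ 3e^(t); -5/(s + 7) ↔ -5e^(-7t).

f(t) = 3*exp(t) + exp(-t) - 5*exp(-7*t)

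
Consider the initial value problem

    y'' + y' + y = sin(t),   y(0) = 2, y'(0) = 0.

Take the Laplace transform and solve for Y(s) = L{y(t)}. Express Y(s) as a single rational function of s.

Y(s) = (2*s^3 + 2*s^2 + 2*s + 3)/(s^4 + s^3 + 2*s^2 + s + 1)

Laplace-transform each side.
The derivative rules (L{y''} = s^2 Y - s·y(0) - y'(0) and L{y'} = sY - y(0), with y(0) = 2, y'(0) = 0) turn the left side into (s^2 + s + 1)Y - (2*s + 2).
The right side is L{sin(t)} = 1/(s^2 + 1).
So (s^2 + s + 1)Y = 1/(s^2 + 1) + (2*s + 2).
Divide through and combine into a single rational function.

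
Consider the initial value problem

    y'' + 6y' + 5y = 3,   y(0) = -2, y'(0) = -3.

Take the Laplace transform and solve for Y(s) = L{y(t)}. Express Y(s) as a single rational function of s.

Y(s) = (-2*s^2 - 15*s + 3)/(s^3 + 6*s^2 + 5*s)

Take the Laplace transform of both sides.
With L{y''} = s^2 Y - s·y(0) - y'(0) and L{y'} = sY - y(0), with y(0) = -2, y'(0) = -3: the LHS transforms to (s^2 + 6*s + 5)Y - (-2*s - 15).
The right side is L{3} = 3/s.
So (s^2 + 6*s + 5)Y = 3/s + (-2*s - 15).
Divide through and combine into a single rational function.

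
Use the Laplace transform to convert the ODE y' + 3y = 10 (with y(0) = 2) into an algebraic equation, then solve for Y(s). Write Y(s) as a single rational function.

Y(s) = (2*s + 10)/(s^2 + 3*s)

Laplace-transform each side.
With L{y'} = sY - y(0) = sY - 2: the LHS transforms to (s + 3)Y - (2).
The right side is L{10} = 10/s.
So (s + 3)Y = 10/s + (2).
Solve for Y(s) and write it as one ratio of polynomials.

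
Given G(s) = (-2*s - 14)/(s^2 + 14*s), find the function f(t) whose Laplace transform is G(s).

f(t) = -2*exp(-7*t)*cosh(7*t)

Rewrite the denominator: s^2 + 14*s = (s + 7)^2 - 49.
The form in (s + 7) signals a first-shifting-theorem factor e^(-7t).
Since L{cosh(7t)} = s/(s^2 - 49), the inverse is e^(-7*t)*cosh(7*t), scaled by -2.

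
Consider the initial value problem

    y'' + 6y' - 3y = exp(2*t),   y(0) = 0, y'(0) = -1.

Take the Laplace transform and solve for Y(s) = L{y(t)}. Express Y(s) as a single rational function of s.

Y(s) = (-s + 3)/(s^3 + 4*s^2 - 15*s + 6)

Take the Laplace transform of both sides.
Using L{y''} = s^2 Y - s·y(0) - y'(0) and L{y'} = sY - y(0), with y(0) = 0, y'(0) = -1, the left side becomes (s^2 + 6*s - 3)Y - (-1).
The right side is L{exp(2*t)} = 1/(s - 2).
So (s^2 + 6*s - 3)Y = 1/(s - 2) + (-1).
Solve for Y(s) and write it as one ratio of polynomials.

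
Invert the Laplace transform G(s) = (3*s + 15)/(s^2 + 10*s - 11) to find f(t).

f(t) = 3*exp(-5*t)*cosh(6*t)

Rewrite the denominator: s^2 + 10*s - 11 = (s + 5)^2 - 36.
The form in (s + 5) signals a first-shifting-theorem factor e^(-5t).
Since L{cosh(6t)} = s/(s^2 - 36), the inverse is e^(-5*t)*cosh(6*t), scaled by 3.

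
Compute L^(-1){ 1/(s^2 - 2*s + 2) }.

exp(t)*sin(t)

Rewrite the denominator: s^2 - 2*s + 2 = (s - 1)^2 + 1.
The form in (s - 1) signals a first-shifting-theorem factor e^(t).
Since L{sin(t)} = 1/(s^2 + 1), the inverse is e^(t)*sin(t).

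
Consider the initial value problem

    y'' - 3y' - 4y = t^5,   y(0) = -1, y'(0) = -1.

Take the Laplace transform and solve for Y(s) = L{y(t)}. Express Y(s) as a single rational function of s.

Y(s) = (-s^7 + 2*s^6 + 120)/(s^8 - 3*s^7 - 4*s^6)

Transform both sides with L{·}.
The derivative rules (L{y''} = s^2 Y - s·y(0) - y'(0) and L{y'} = sY - y(0), with y(0) = -1, y'(0) = -1) turn the left side into (s^2 - 3*s - 4)Y - (-s + 2).
The right side is L{t^5} = 120/s^6.
So (s^2 - 3*s - 4)Y = 120/s^6 + (-s + 2).
Solve for Y(s) and write it as one ratio of polynomials.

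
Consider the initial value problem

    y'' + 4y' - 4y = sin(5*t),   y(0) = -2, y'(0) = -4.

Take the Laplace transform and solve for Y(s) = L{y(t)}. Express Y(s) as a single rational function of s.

Y(s) = (-2*s^3 - 12*s^2 - 50*s - 295)/(s^4 + 4*s^3 + 21*s^2 + 100*s - 100)

Laplace-transform each side.
With L{y''} = s^2 Y - s·y(0) - y'(0) and L{y'} = sY - y(0), with y(0) = -2, y'(0) = -4: the LHS transforms to (s^2 + 4*s - 4)Y - (-2*s - 12).
The right side is L{sin(5*t)} = 5/(s^2 + 25).
So (s^2 + 4*s - 4)Y = 5/(s^2 + 25) + (-2*s - 12).
Solve for Y(s) and write it as one ratio of polynomials.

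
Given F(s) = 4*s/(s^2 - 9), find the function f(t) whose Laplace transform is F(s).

Since L{cosh(3t)} = s/(s^2 - 9), the inverse is cosh(3*t), scaled by 4.

f(t) = 4*cosh(3*t)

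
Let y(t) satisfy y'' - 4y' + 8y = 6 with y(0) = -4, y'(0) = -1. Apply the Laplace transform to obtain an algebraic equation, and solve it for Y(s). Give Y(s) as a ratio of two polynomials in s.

Y(s) = (-4*s^2 + 15*s + 6)/(s^3 - 4*s^2 + 8*s)

Apply the Laplace transform to the equation.
With L{y''} = s^2 Y - s·y(0) - y'(0) and L{y'} = sY - y(0), with y(0) = -4, y'(0) = -1: the LHS transforms to (s^2 - 4*s + 8)Y - (-4*s + 15).
The right side is L{6} = 6/s.
So (s^2 - 4*s + 8)Y = 6/s + (-4*s + 15).
Solve for Y(s) and write it as one ratio of polynomials.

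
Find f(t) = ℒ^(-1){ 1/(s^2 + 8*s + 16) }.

f(t) = t*exp(-4*t)

Rewrite the denominator: s^2 + 8*s + 16 = (s + 4)^2.
The form in (s + 4) signals a first-shifting-theorem factor e^(-4t).
Since L{t} = 1!/s^2 = 1/s^2, the inverse is t*e^(-4*t).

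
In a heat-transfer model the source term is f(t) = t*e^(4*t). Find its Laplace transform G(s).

L{t} = 1!/s^2 = 1/s^2.
By the first shifting theorem, multiplying by e^(4t) replaces s with s - 4.

G(s) = (s - 4)^(-2)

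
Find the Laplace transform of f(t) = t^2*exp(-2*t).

2/(s + 2)^3

L{e^(-2t)} = 1/(s + 2).
Then apply L{t^2·g(t)} = (-1)^2 d^2/ds^2[H(s)] with H(s) = 1/(s + 2):
differentiating 2 times and applying the sign gives 2/(s + 2)^3.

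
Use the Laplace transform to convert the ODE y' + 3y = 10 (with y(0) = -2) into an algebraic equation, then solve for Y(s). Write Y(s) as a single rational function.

Y(s) = (-2*s + 10)/(s^2 + 3*s)

Take the Laplace transform of both sides.
The derivative rules (L{y'} = sY - y(0) = sY - (-2)) turn the left side into (s + 3)Y - (-2).
The right side is L{10} = 10/s.
So (s + 3)Y = 10/s + (-2).
Solve for Y(s) and write it as one ratio of polynomials.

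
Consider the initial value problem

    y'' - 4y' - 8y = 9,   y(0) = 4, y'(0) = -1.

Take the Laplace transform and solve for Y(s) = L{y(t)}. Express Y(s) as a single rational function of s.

Take the Laplace transform of both sides.
Using L{y''} = s^2 Y - s·y(0) - y'(0) and L{y'} = sY - y(0), with y(0) = 4, y'(0) = -1, the left side becomes (s^2 - 4*s - 8)Y - (4*s - 17).
The right side is L{9} = 9/s.
So (s^2 - 4*s - 8)Y = 9/s + (4*s - 17).
Solve for Y(s) and write it as one ratio of polynomials.

Y(s) = (4*s^2 - 17*s + 9)/(s^3 - 4*s^2 - 8*s)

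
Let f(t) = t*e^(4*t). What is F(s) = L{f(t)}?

L{e^(4t)} = 1/(s - 4).
Then apply L{t·g(t)} = -d/ds[G(s)] with G(s) = 1/(s - 4):
differentiating 1 time and applying the sign gives (s - 4)^(-2).

F(s) = (s - 4)^(-2)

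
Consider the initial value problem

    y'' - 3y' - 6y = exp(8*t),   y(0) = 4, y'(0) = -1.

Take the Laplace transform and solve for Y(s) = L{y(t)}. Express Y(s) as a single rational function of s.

Transform both sides with L{·}.
The derivative rules (L{y''} = s^2 Y - s·y(0) - y'(0) and L{y'} = sY - y(0), with y(0) = 4, y'(0) = -1) turn the left side into (s^2 - 3*s - 6)Y - (4*s - 13).
The right side is L{exp(8*t)} = 1/(s - 8).
So (s^2 - 3*s - 6)Y = 1/(s - 8) + (4*s - 13).
Isolate Y and clear denominators.

Y(s) = (4*s^2 - 45*s + 105)/(s^3 - 11*s^2 + 18*s + 48)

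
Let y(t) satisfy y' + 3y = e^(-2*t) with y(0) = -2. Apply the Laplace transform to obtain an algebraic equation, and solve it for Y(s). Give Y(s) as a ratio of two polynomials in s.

Y(s) = (-2*s - 3)/(s^2 + 5*s + 6)

Take the Laplace transform of both sides.
Using L{y'} = sY - y(0) = sY - (-2), the left side becomes (s + 3)Y - (-2).
The right side is L{e^(-2*t)} = 1/(s + 2).
So (s + 3)Y = 1/(s + 2) + (-2).
Solve for Y(s) and write it as one ratio of polynomials.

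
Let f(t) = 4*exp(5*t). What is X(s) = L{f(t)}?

X(s) = 4/(s - 5)

L{4} = 4/s.
By the first shifting theorem, multiplying by e^(5t) replaces s with s - 5.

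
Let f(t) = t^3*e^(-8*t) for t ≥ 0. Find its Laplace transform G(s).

G(s) = 6/(s + 8)^4

L{t^3} = 3!/s^4 = 6/s^4.
By the first shifting theorem, multiplying by e^(-8t) replaces s with s + 8.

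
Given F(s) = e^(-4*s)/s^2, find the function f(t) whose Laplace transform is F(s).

f(t) = Heaviside(t - 4)*(t - 4)

The factor e^(-4s) signals a time shift by c = 4 (second shifting theorem).
L{t} = 1!/s^2 = 1/s^2, so L^-1{s^(-2)} = t.
Hence the inverse is u(t - 4) times that function evaluated at t - 4.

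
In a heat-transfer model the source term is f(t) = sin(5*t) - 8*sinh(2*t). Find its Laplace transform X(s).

By linearity of the Laplace transform, transform each term separately.
(-8)·[L{sinh(2t)} = 2/(s^2 - 4)]; L{sin(5t)} = 5/(s^2 + 25).

X(s) = 5/(s^2 + 25) - 16/(s^2 - 4)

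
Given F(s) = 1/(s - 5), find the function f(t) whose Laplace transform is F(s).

f(t) = exp(5*t)

Since L{e^(5t)} = 1/(s - 5), the inverse is e^(5*t).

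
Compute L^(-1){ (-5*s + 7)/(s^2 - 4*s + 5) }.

Complete the square in the denominator: s^2 - 4*s + 5 = (s - 2)^2 + 1^2.
Split the numerator to match: -5*s + 7 = -5·(s - 2) - 3·1.
Invert each term: -5·(s - 2)/((s - 2)^2 + 1) ↔ -5e^(2t)cos(t); -3·1/((s - 2)^2 + 1) ↔ -3e^(2t)sin(t).

-3*exp(2*t)*sin(t) - 5*exp(2*t)*cos(t)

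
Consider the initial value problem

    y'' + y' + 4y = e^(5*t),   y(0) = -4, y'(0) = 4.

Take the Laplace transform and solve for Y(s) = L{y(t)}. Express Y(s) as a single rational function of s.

Y(s) = (-4*s^2 + 20*s + 1)/(s^3 - 4*s^2 - s - 20)

Laplace-transform each side.
Using L{y''} = s^2 Y - s·y(0) - y'(0) and L{y'} = sY - y(0), with y(0) = -4, y'(0) = 4, the left side becomes (s^2 + s + 4)Y - (-4*s).
The right side is L{e^(5*t)} = 1/(s - 5).
So (s^2 + s + 4)Y = 1/(s - 5) + (-4*s).
Isolate Y and clear denominators.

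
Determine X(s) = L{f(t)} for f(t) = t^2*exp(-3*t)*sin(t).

L{sin(t)} = 1/(s^2 + 1).
Multiplying by e^(-3t) shifts s → s + 3, so L{exp(-3*t)*sin(t)} = 1/((s + 3)^2 + 1).
Then apply L{t^2·g(t)} = (-1)^2 d^2/ds^2[G(s)] with G(s) = 1/((s + 3)^2 + 1):
differentiating 2 times and applying the sign gives 2*(3*s^2 + 18*s + 26)/(s^2 + 6*s + 10)^3.

X(s) = 2*(3*s^2 + 18*s + 26)/(s^2 + 6*s + 10)^3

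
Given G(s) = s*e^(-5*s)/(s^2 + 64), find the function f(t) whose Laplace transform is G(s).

The factor e^(-5s) signals a time shift by c = 5 (second shifting theorem).
L{cos(8t)} = s/(s^2 + 64), so L^-1{s/(s^2 + 64)} = cos(8*t).
Hence the inverse is u(t - 5) times that function evaluated at t - 5.

f(t) = Heaviside(t - 5)*(cos(8*t - 40))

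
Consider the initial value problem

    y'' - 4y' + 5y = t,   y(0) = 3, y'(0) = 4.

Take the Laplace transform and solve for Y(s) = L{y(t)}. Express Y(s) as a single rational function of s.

Apply the Laplace transform to the equation.
The derivative rules (L{y''} = s^2 Y - s·y(0) - y'(0) and L{y'} = sY - y(0), with y(0) = 3, y'(0) = 4) turn the left side into (s^2 - 4*s + 5)Y - (3*s - 8).
The right side is L{t} = s^(-2).
So (s^2 - 4*s + 5)Y = s^(-2) + (3*s - 8).
Divide through and combine into a single rational function.

Y(s) = (3*s^3 - 8*s^2 + 1)/(s^4 - 4*s^3 + 5*s^2)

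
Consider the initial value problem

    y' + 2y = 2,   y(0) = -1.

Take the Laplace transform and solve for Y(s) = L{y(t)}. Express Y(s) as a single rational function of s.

Take the Laplace transform of both sides.
With L{y'} = sY - y(0) = sY - (-1): the LHS transforms to (s + 2)Y - (-1).
The right side is L{2} = 2/s.
So (s + 2)Y = 2/s + (-1).
Solve for Y(s) and write it as one ratio of polynomials.

Y(s) = (-s + 2)/(s^2 + 2*s)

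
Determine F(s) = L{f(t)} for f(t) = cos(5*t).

F(s) = s/(s^2 + 25)

L{cos(5t)} = s/(s^2 + 25).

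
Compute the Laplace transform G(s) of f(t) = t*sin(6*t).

L{sin(6t)} = 6/(s^2 + 36).
Then apply L{t·g(t)} = -d/ds[H(s)] with H(s) = 6/(s^2 + 36):
differentiating 1 time and applying the sign gives 12*s/(s^2 + 36)^2.

G(s) = 12*s/(s^2 + 36)^2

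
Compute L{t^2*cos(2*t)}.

2*s*(s^2 - 12)/(s^2 + 4)^3

L{cos(2t)} = s/(s^2 + 4).
Then apply L{t^2·g(t)} = (-1)^2 d^2/ds^2[G(s)] with G(s) = s/(s^2 + 4):
differentiating 2 times and applying the sign gives 2*s*(s^2 - 12)/(s^2 + 4)^3.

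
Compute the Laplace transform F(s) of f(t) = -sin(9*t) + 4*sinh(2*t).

F(s) = -9/(s^2 + 81) + 8/(s^2 - 4)

By linearity of the Laplace transform, transform each term separately.
(4)·[L{sinh(2t)} = 2/(s^2 - 4)]; (-1)·[L{sin(9t)} = 9/(s^2 + 81)].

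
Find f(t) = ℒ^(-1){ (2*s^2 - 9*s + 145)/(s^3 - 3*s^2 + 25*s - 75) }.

Factor the denominator: s^3 - 3*s^2 + 25*s - 75 = (s - 3)*(s^2 + 25).
Partial fraction decomposition gives [4/(s - 3)] + [-2*s/(s^2 + 25)] + [-15/(s^2 + 25)].
Invert each term: 4/(s - 3) ↔ 4e^(3t); -2·s/(s^2 + 25) ↔ -2cos(5t); -3·5/(s^2 + 25) ↔ -3sin(5t).

f(t) = 4*exp(3*t) - 3*sin(5*t) - 2*cos(5*t)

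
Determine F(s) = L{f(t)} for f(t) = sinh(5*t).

L{sinh(5t)} = 5/(s^2 - 25).

F(s) = 5/(s^2 - 25)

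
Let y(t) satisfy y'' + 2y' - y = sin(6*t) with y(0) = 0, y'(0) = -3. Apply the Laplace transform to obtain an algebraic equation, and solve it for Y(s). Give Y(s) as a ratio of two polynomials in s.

Take the Laplace transform of both sides.
The derivative rules (L{y''} = s^2 Y - s·y(0) - y'(0) and L{y'} = sY - y(0), with y(0) = 0, y'(0) = -3) turn the left side into (s^2 + 2*s - 1)Y - (-3).
The right side is L{sin(6*t)} = 6/(s^2 + 36).
So (s^2 + 2*s - 1)Y = 6/(s^2 + 36) + (-3).
Isolate Y and clear denominators.

Y(s) = (-3*s^2 - 102)/(s^4 + 2*s^3 + 35*s^2 + 72*s - 36)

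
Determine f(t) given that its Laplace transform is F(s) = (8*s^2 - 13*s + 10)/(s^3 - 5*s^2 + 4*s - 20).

Factor the denominator: s^3 - 5*s^2 + 4*s - 20 = (s - 5)*(s^2 + 4).
Partial fraction decomposition gives [5/(s - 5)] + [3*s/(s^2 + 4)] + [2/(s^2 + 4)].
Invert each term: 5/(s - 5) ↔ 5e^(5t); 3·s/(s^2 + 4) ↔ 3cos(2t); 1·2/(s^2 + 4) ↔ sin(2t).

f(t) = 5*exp(5*t) + sin(2*t) + 3*cos(2*t)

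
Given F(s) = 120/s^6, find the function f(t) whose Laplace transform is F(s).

f(t) = t^5

Since L{t^5} = 5!/s^6 = 120/s^6, the inverse is t^5.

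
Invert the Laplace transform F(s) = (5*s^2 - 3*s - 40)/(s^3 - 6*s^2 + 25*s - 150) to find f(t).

f(t) = 2*exp(6*t) + 3*sin(5*t) + 3*cos(5*t)

Factor the denominator: s^3 - 6*s^2 + 25*s - 150 = (s - 6)*(s^2 + 25).
Partial fraction decomposition gives [2/(s - 6)] + [3*s/(s^2 + 25)] + [15/(s^2 + 25)].
Invert each term: 2/(s - 6) ↔ 2e^(6t); 3·s/(s^2 + 25) ↔ 3cos(5t); 3·5/(s^2 + 25) ↔ 3sin(5t).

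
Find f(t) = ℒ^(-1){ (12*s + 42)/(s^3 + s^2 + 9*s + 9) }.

f(t) = 5*sin(3*t) - 3*cos(3*t) + 3*exp(-t)

Factor the denominator: s^3 + s^2 + 9*s + 9 = (s + 1)*(s^2 + 9).
Partial fraction decomposition gives [3/(s + 1)] + [-3*s/(s^2 + 9)] + [15/(s^2 + 9)].
Invert each term: 3/(s + 1) ↔ 3e^(-t); -3·s/(s^2 + 9) ↔ -3cos(3t); 5·3/(s^2 + 9) ↔ 5sin(3t).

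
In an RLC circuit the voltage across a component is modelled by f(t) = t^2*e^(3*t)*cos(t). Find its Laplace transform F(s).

L{cos(t)} = s/(s^2 + 1).
Multiplying by e^(3t) shifts s → s - 3, so L{e^(3*t)*cos(t)} = (s - 3)/((s - 3)^2 + 1).
Then apply L{t^2·g(t)} = (-1)^2 d^2/ds^2[G(s)] with G(s) = (s - 3)/((s - 3)^2 + 1):
differentiating 2 times and applying the sign gives 2*(s - 3)*(s^2 - 6*s + 6)/(s^2 - 6*s + 10)^3.

F(s) = 2*(s - 3)*(s^2 - 6*s + 6)/(s^2 - 6*s + 10)^3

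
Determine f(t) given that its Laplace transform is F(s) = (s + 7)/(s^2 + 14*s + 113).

Rewrite the denominator: s^2 + 14*s + 113 = (s + 7)^2 + 64.
The form in (s + 7) signals a first-shifting-theorem factor e^(-7t).
Since L{cos(8t)} = s/(s^2 + 64), the inverse is e^(-7*t)*cos(8*t).

f(t) = exp(-7*t)*cos(8*t)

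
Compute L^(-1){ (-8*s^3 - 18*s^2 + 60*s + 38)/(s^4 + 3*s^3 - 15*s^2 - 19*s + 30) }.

Factor the denominator: s^4 + 3*s^3 - 15*s^2 - 19*s + 30 = (s - 3)*(s - 1)*(s + 2)*(s + 5).
Partial fraction decomposition gives [-2/(s + 5)] + [-2/(s + 2)] + [-2/(s - 1)] + [-2/(s - 3)].
Invert each term: -2/(s + 5) ↔ -2e^(-5t); -2/(s + 2) ↔ -2e^(-2t); -2/(s - 1) ↔ -2e^(t); -2/(s - 3) ↔ -2e^(3t).

-2*exp(3*t) - 2*exp(t) - 2*exp(-2*t) - 2*exp(-5*t)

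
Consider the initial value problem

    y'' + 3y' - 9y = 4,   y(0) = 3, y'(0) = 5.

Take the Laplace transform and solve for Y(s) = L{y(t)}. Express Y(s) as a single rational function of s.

Y(s) = (3*s^2 + 14*s + 4)/(s^3 + 3*s^2 - 9*s)

Apply the Laplace transform to the equation.
The derivative rules (L{y''} = s^2 Y - s·y(0) - y'(0) and L{y'} = sY - y(0), with y(0) = 3, y'(0) = 5) turn the left side into (s^2 + 3*s - 9)Y - (3*s + 14).
The right side is L{4} = 4/s.
So (s^2 + 3*s - 9)Y = 4/s + (3*s + 14).
Divide through and combine into a single rational function.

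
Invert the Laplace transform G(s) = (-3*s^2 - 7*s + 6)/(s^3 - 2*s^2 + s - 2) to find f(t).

f(t) = -4*exp(2*t) - 5*sin(t) + cos(t)

Factor the denominator: s^3 - 2*s^2 + s - 2 = (s - 2)*(s^2 + 1).
Partial fraction decomposition gives [-4/(s - 2)] + [s/(s^2 + 1)] + [-5/(s^2 + 1)].
Invert each term: -4/(s - 2) ↔ -4e^(2t); 1·s/(s^2 + 1) ↔ cos(t); -5·1/(s^2 + 1) ↔ -5sin(t).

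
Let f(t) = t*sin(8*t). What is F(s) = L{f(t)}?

F(s) = 16*s/(s^2 + 64)^2

L{sin(8t)} = 8/(s^2 + 64).
Then apply L{t·g(t)} = -d/ds[G(s)] with G(s) = 8/(s^2 + 64):
differentiating 1 time and applying the sign gives 16*s/(s^2 + 64)^2.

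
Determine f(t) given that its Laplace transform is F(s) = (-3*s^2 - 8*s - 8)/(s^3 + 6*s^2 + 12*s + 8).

f(t) = -2*t^2*exp(-2*t) + 4*t*exp(-2*t) - 3*exp(-2*t)

Factor the denominator: s^3 + 6*s^2 + 12*s + 8 = (s + 2)^3.
Partial fraction decomposition gives [-3/(s + 2)] + [4/(s + 2)^2] + [-4/(s + 2)^3].
Invert each term: -3/(s + 2) ↔ -3e^(-2t); 4/(s + 2)^2 ↔ 4t·e^(-2t); -4/(s + 2)^3 ↔ (-2)t^2·e^(-2t).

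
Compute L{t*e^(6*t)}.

L{e^(6t)} = 1/(s - 6).
Then apply L{t·g(t)} = -d/ds[H(s)] with H(s) = 1/(s - 6):
differentiating 1 time and applying the sign gives (s - 6)^(-2).

(s - 6)^(-2)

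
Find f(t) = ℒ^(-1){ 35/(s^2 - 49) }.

Since L{sinh(7t)} = 7/(s^2 - 49), the inverse is sinh(7*t), scaled by 5.

f(t) = 5*sinh(7*t)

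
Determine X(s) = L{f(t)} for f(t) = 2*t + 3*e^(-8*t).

X(s) = 3/(s + 8) + 2/s^2

By linearity of the Laplace transform, transform each term separately.
(2)·[L{t} = 1!/s^2 = 1/s^2]; (3)·[L{e^(-8t)} = 1/(s + 8)].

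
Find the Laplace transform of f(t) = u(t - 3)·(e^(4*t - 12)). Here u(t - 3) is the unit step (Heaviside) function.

By the second shifting theorem, L{u(t - c)·g(t - c)} = e^(-cs)·G(s) with c = 3 and G(s) = L{g(t)}.
L{e^(4t)} = 1/(s - 4).

exp(-3*s)/(s - 4)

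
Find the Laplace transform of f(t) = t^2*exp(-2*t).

L{e^(-2t)} = 1/(s + 2).
Then apply L{t^2·g(t)} = (-1)^2 d^2/ds^2[G(s)] with G(s) = 1/(s + 2):
differentiating 2 times and applying the sign gives 2/(s + 2)^3.

2/(s + 2)^3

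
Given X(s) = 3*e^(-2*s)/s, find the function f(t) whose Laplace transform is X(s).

The factor e^(-2s) signals a time shift by c = 2 (second shifting theorem).
L{3} = 3/s, so L^-1{3/s} = 3.
Hence the inverse is u(t - 2) times that function evaluated at t - 2.

f(t) = Heaviside(t - 2)*(3)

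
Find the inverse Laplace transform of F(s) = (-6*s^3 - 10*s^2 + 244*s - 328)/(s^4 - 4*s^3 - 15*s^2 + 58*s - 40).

Factor the denominator: s^4 - 4*s^3 - 15*s^2 + 58*s - 40 = (s - 5)*(s - 2)*(s - 1)*(s + 4).
Partial fraction decomposition gives [-5/(s - 1)] + [4/(s + 4)] + [-1/(s - 5)] + [-4/(s - 2)].
Invert each term: -5/(s - 1) ↔ -5e^(t); 4/(s + 4) ↔ 4e^(-4t); -1/(s - 5) ↔ -e^(5t); -4/(s - 2) ↔ -4e^(2t).

-exp(5*t) - 4*exp(2*t) - 5*exp(t) + 4*exp(-4*t)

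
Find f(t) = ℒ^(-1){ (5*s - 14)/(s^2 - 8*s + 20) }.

f(t) = 3*exp(4*t)*sin(2*t) + 5*exp(4*t)*cos(2*t)

Complete the square in the denominator: s^2 - 8*s + 20 = (s - 4)^2 + 2^2.
Split the numerator to match: 5*s - 14 = 5·(s - 4) + 3·2.
Invert each term: 5·(s - 4)/((s - 4)^2 + 4) ↔ 5e^(4t)cos(2t); 3·2/((s - 4)^2 + 4) ↔ 3e^(4t)sin(2t).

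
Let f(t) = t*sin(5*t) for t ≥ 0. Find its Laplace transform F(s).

L{sin(5t)} = 5/(s^2 + 25).
Then apply L{t·g(t)} = -d/ds[G(s)] with G(s) = 5/(s^2 + 25):
differentiating 1 time and applying the sign gives 10*s/(s^2 + 25)^2.

F(s) = 10*s/(s^2 + 25)^2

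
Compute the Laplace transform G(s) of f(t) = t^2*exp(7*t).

L{e^(7t)} = 1/(s - 7).
Then apply L{t^2·g(t)} = (-1)^2 d^2/ds^2[H(s)] with H(s) = 1/(s - 7):
differentiating 2 times and applying the sign gives 2/(s - 7)^3.

G(s) = 2/(s - 7)^3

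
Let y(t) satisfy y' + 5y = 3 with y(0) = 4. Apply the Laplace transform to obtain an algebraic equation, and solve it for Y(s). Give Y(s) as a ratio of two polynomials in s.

Y(s) = (4*s + 3)/(s^2 + 5*s)

Laplace-transform each side.
The derivative rules (L{y'} = sY - y(0) = sY - 4) turn the left side into (s + 5)Y - (4).
The right side is L{3} = 3/s.
So (s + 5)Y = 3/s + (4).
Divide through and combine into a single rational function.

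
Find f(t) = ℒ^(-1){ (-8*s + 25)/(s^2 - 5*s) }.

f(t) = -3*exp(5*t) - 5

Factor the denominator: s^2 - 5*s = s*(s - 5).
Partial fraction decomposition gives [-5/s] + [-3/(s - 5)].
Invert each term: -5/(s - 0) ↔ -5e^(0t); -3/(s - 5) ↔ -3e^(5t).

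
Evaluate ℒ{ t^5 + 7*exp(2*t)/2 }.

7/(2*(s - 2)) + 120/s^6

The transform is linear, so treat each term independently.
L{t^5} = 5!/s^6 = 120/s^6; (7/2)·[L{e^(2t)} = 1/(s - 2)].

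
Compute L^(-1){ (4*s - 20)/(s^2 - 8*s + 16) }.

Factor the denominator: s^2 - 8*s + 16 = (s - 4)^2.
Partial fraction decomposition gives [4/(s - 4)] + [-4/(s - 4)^2].
Invert each term: 4/(s - 4) ↔ 4e^(4t); -4/(s - 4)^2 ↔ -4t·e^(4t).

-4*t*exp(4*t) + 4*exp(4*t)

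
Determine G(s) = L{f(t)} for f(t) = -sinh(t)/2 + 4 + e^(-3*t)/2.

G(s) = -1/(2*(s^2 - 1)) + 1/(2*(s + 3)) + 4/s

By linearity of the Laplace transform, transform each term separately.
(1/2)·[L{e^(-3t)} = 1/(s + 3)]; L{4} = 4/s; (-1/2)·[L{sinh(t)} = 1/(s^2 - 1)].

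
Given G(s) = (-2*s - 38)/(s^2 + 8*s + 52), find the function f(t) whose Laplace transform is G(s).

f(t) = -5*exp(-4*t)*sin(6*t) - 2*exp(-4*t)*cos(6*t)

Complete the square in the denominator: s^2 + 8*s + 52 = (s + 4)^2 + 6^2.
Split the numerator to match: -2*s - 38 = -2·(s + 4) - 5·6.
Invert each term: -2·(s + 4)/((s + 4)^2 + 36) ↔ -2e^(-4t)cos(6t); -5·6/((s + 4)^2 + 36) ↔ -5e^(-4t)sin(6t).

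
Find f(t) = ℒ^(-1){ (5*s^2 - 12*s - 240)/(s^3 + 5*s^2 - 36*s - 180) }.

Factor the denominator: s^3 + 5*s^2 - 36*s - 180 = (s - 6)*(s + 5)*(s + 6).
Partial fraction decomposition gives [-1/(s - 6)] + [5/(s + 5)] + [1/(s + 6)].
Invert each term: -1/(s - 6) ↔ -e^(6t); 5/(s + 5) ↔ 5e^(-5t); 1/(s + 6) ↔ e^(-6t).

f(t) = -exp(6*t) + 5*exp(-5*t) + exp(-6*t)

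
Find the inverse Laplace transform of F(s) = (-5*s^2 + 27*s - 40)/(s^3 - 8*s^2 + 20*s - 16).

3*t*exp(2*t) - 3*exp(4*t) - 2*exp(2*t)

Factor the denominator: s^3 - 8*s^2 + 20*s - 16 = (s - 4)*(s - 2)^2.
Partial fraction decomposition gives [-2/(s - 2)] + [3/(s - 2)^2] + [-3/(s - 4)].
Invert each term: -2/(s - 2) ↔ -2e^(2t); 3/(s - 2)^2 ↔ 3t·e^(2t); -3/(s - 4) ↔ -3e^(4t).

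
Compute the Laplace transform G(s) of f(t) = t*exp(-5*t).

G(s) = (s + 5)^(-2)

L{e^(-5t)} = 1/(s + 5).
Then apply L{t·g(t)} = -d/ds[H(s)] with H(s) = 1/(s + 5):
differentiating 1 time and applying the sign gives (s + 5)^(-2).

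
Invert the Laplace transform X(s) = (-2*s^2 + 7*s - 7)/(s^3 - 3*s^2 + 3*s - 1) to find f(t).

f(t) = -t^2*exp(t) + 3*t*exp(t) - 2*exp(t)

Factor the denominator: s^3 - 3*s^2 + 3*s - 1 = (s - 1)^3.
Partial fraction decomposition gives [-2/(s - 1)] + [3/(s - 1)^2] + [-2/(s - 1)^3].
Invert each term: -2/(s - 1) ↔ -2e^(t); 3/(s - 1)^2 ↔ 3t·e^(t); -2/(s - 1)^3 ↔ (-1)t^2·e^(t).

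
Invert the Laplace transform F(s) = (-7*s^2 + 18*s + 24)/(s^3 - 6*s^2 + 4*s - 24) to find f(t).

Factor the denominator: s^3 - 6*s^2 + 4*s - 24 = (s - 6)*(s^2 + 4).
Partial fraction decomposition gives [-3/(s - 6)] + [-4*s/(s^2 + 4)] + [-6/(s^2 + 4)].
Invert each term: -3/(s - 6) ↔ -3e^(6t); -4·s/(s^2 + 4) ↔ -4cos(2t); -3·2/(s^2 + 4) ↔ -3sin(2t).

f(t) = -3*exp(6*t) - 3*sin(2*t) - 4*cos(2*t)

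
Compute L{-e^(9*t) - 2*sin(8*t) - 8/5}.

-16/(s^2 + 64) - 1/(s - 9) - 8/(5*s)

The transform is linear, so treat each term independently.
L{-8/5} = (-8/5)/s; (-2)·[L{sin(8t)} = 8/(s^2 + 64)]; (-1)·[L{e^(9t)} = 1/(s - 9)].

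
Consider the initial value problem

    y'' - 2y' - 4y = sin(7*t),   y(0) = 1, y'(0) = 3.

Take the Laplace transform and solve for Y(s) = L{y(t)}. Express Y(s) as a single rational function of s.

Y(s) = (s^3 + s^2 + 49*s + 56)/(s^4 - 2*s^3 + 45*s^2 - 98*s - 196)

Apply the Laplace transform to the equation.
Using L{y''} = s^2 Y - s·y(0) - y'(0) and L{y'} = sY - y(0), with y(0) = 1, y'(0) = 3, the left side becomes (s^2 - 2*s - 4)Y - (s + 1).
The right side is L{sin(7*t)} = 7/(s^2 + 49).
So (s^2 - 2*s - 4)Y = 7/(s^2 + 49) + (s + 1).
Isolate Y and clear denominators.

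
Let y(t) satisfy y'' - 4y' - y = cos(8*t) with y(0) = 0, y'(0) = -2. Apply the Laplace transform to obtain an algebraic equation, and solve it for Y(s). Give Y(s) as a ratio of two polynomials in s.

Y(s) = (-2*s^2 + s - 128)/(s^4 - 4*s^3 + 63*s^2 - 256*s - 64)

Laplace-transform each side.
The derivative rules (L{y''} = s^2 Y - s·y(0) - y'(0) and L{y'} = sY - y(0), with y(0) = 0, y'(0) = -2) turn the left side into (s^2 - 4*s - 1)Y - (-2).
The right side is L{cos(8*t)} = s/(s^2 + 64).
So (s^2 - 4*s - 1)Y = s/(s^2 + 64) + (-2).
Isolate Y and clear denominators.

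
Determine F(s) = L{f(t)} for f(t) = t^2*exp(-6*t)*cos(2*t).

L{cos(2t)} = s/(s^2 + 4).
Multiplying by e^(-6t) shifts s → s + 6, so L{exp(-6*t)*cos(2*t)} = (s + 6)/((s + 6)^2 + 4).
Then apply L{t^2·g(t)} = (-1)^2 d^2/ds^2[G(s)] with G(s) = (s + 6)/((s + 6)^2 + 4):
differentiating 2 times and applying the sign gives 2*(s + 6)*(s^2 + 12*s + 24)/(s^2 + 12*s + 40)^3.

F(s) = 2*(s + 6)*(s^2 + 12*s + 24)/(s^2 + 12*s + 40)^3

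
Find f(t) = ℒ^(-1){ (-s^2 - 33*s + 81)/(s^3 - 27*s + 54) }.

f(t) = -3*t*exp(3*t) - 4*exp(3*t) + 3*exp(-6*t)

Factor the denominator: s^3 - 27*s + 54 = (s - 3)^2*(s + 6).
Partial fraction decomposition gives [-4/(s - 3)] + [-3/(s - 3)^2] + [3/(s + 6)].
Invert each term: -4/(s - 3) ↔ -4e^(3t); -3/(s - 3)^2 ↔ -3t·e^(3t); 3/(s + 6) ↔ 3e^(-6t).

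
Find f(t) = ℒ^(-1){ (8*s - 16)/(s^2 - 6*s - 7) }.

Factor the denominator: s^2 - 6*s - 7 = (s - 7)*(s + 1).
Partial fraction decomposition gives [3/(s + 1)] + [5/(s - 7)].
Invert each term: 3/(s + 1) ↔ 3e^(-t); 5/(s - 7) ↔ 5e^(7t).

f(t) = 5*exp(7*t) + 3*exp(-t)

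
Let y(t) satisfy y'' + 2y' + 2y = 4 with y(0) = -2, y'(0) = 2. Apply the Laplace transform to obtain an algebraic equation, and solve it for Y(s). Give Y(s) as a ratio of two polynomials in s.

Y(s) = (-2*s^2 - 2*s + 4)/(s^3 + 2*s^2 + 2*s)

Take the Laplace transform of both sides.
The derivative rules (L{y''} = s^2 Y - s·y(0) - y'(0) and L{y'} = sY - y(0), with y(0) = -2, y'(0) = 2) turn the left side into (s^2 + 2*s + 2)Y - (-2*s - 2).
The right side is L{4} = 4/s.
So (s^2 + 2*s + 2)Y = 4/s + (-2*s - 2).
Solve for Y(s) and write it as one ratio of polynomials.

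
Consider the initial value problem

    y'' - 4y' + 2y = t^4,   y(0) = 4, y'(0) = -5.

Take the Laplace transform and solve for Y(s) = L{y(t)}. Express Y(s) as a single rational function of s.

Laplace-transform each side.
Using L{y''} = s^2 Y - s·y(0) - y'(0) and L{y'} = sY - y(0), with y(0) = 4, y'(0) = -5, the left side becomes (s^2 - 4*s + 2)Y - (4*s - 21).
The right side is L{t^4} = 24/s^5.
So (s^2 - 4*s + 2)Y = 24/s^5 + (4*s - 21).
Divide through and combine into a single rational function.

Y(s) = (4*s^6 - 21*s^5 + 24)/(s^7 - 4*s^6 + 2*s^5)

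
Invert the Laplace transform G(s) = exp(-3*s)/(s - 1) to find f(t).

The factor e^(-3s) signals a time shift by c = 3 (second shifting theorem).
L{e^(t)} = 1/(s - 1), so L^-1{1/(s - 1)} = exp(t).
Hence the inverse is u(t - 3) times that function evaluated at t - 3.

f(t) = Heaviside(t - 3)*(exp(t - 3))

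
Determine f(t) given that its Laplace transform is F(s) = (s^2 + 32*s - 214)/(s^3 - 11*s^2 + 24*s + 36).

Factor the denominator: s^3 - 11*s^2 + 24*s + 36 = (s - 6)^2*(s + 1).
Partial fraction decomposition gives [6/(s - 6)] + [2/(s - 6)^2] + [-5/(s + 1)].
Invert each term: 6/(s - 6) ↔ 6e^(6t); 2/(s - 6)^2 ↔ 2t·e^(6t); -5/(s + 1) ↔ -5e^(-t).

f(t) = 2*t*exp(6*t) + 6*exp(6*t) - 5*exp(-t)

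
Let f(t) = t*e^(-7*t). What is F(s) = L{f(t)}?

F(s) = (s + 7)^(-2)

L{e^(-7t)} = 1/(s + 7).
Then apply L{t·g(t)} = -d/ds[G(s)] with G(s) = 1/(s + 7):
differentiating 1 time and applying the sign gives (s + 7)^(-2).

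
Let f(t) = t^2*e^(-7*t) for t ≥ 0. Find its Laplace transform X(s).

L{e^(-7t)} = 1/(s + 7).
Then apply L{t^2·g(t)} = (-1)^2 d^2/ds^2[G(s)] with G(s) = 1/(s + 7):
differentiating 2 times and applying the sign gives 2/(s + 7)^3.

X(s) = 2/(s + 7)^3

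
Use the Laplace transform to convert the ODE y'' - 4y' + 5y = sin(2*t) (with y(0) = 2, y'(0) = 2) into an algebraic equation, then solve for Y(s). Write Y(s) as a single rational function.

Y(s) = (2*s^3 - 6*s^2 + 8*s - 22)/(s^4 - 4*s^3 + 9*s^2 - 16*s + 20)

Apply the Laplace transform to the equation.
With L{y''} = s^2 Y - s·y(0) - y'(0) and L{y'} = sY - y(0), with y(0) = 2, y'(0) = 2: the LHS transforms to (s^2 - 4*s + 5)Y - (2*s - 6).
The right side is L{sin(2*t)} = 2/(s^2 + 4).
So (s^2 - 4*s + 5)Y = 2/(s^2 + 4) + (2*s - 6).
Divide through and combine into a single rational function.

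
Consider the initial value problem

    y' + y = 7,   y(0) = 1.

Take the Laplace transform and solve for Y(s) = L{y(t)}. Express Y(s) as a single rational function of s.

Laplace-transform each side.
With L{y'} = sY - y(0) = sY - 1: the LHS transforms to (s + 1)Y - (1).
The right side is L{7} = 7/s.
So (s + 1)Y = 7/s + (1).
Solve for Y(s) and write it as one ratio of polynomials.

Y(s) = (s + 7)/(s^2 + s)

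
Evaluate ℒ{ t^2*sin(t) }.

L{sin(t)} = 1/(s^2 + 1).
Then apply L{t^2·g(t)} = (-1)^2 d^2/ds^2[G(s)] with G(s) = 1/(s^2 + 1):
differentiating 2 times and applying the sign gives 2*(3*s^2 - 1)/(s^2 + 1)^3.

2*(3*s^2 - 1)/(s^2 + 1)^3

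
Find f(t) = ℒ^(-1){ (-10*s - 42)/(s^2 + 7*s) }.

f(t) = -6 - 4*exp(-7*t)

Factor the denominator: s^2 + 7*s = s*(s + 7).
Partial fraction decomposition gives [-4/(s + 7)] + [-6/s].
Invert each term: -4/(s + 7) ↔ -4e^(-7t); -6/(s - 0) ↔ -6e^(0t).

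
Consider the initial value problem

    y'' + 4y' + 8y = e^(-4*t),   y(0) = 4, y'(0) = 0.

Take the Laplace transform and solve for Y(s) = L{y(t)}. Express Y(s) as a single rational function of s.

Y(s) = (4*s^2 + 32*s + 65)/(s^3 + 8*s^2 + 24*s + 32)

Laplace-transform each side.
Using L{y''} = s^2 Y - s·y(0) - y'(0) and L{y'} = sY - y(0), with y(0) = 4, y'(0) = 0, the left side becomes (s^2 + 4*s + 8)Y - (4*s + 16).
The right side is L{e^(-4*t)} = 1/(s + 4).
So (s^2 + 4*s + 8)Y = 1/(s + 4) + (4*s + 16).
Solve for Y(s) and write it as one ratio of polynomials.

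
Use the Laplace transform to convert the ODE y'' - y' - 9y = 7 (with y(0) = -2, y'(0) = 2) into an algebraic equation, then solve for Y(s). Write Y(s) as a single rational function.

Y(s) = (-2*s^2 + 4*s + 7)/(s^3 - s^2 - 9*s)

Laplace-transform each side.
Using L{y''} = s^2 Y - s·y(0) - y'(0) and L{y'} = sY - y(0), with y(0) = -2, y'(0) = 2, the left side becomes (s^2 - s - 9)Y - (-2*s + 4).
The right side is L{7} = 7/s.
So (s^2 - s - 9)Y = 7/s + (-2*s + 4).
Solve for Y(s) and write it as one ratio of polynomials.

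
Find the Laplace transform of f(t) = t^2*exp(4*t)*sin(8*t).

16*(3*s^2 - 24*s - 16)/(s^2 - 8*s + 80)^3

L{sin(8t)} = 8/(s^2 + 64).
Multiplying by e^(4t) shifts s → s - 4, so L{exp(4*t)*sin(8*t)} = 8/((s - 4)^2 + 64).
Then apply L{t^2·g(t)} = (-1)^2 d^2/ds^2[G(s)] with G(s) = 8/((s - 4)^2 + 64):
differentiating 2 times and applying the sign gives 16*(3*s^2 - 24*s - 16)/(s^2 - 8*s + 80)^3.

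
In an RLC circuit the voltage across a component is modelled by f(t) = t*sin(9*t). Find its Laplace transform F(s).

F(s) = 18*s/(s^2 + 81)^2

L{sin(9t)} = 9/(s^2 + 81).
Then apply L{t·g(t)} = -d/ds[G(s)] with G(s) = 9/(s^2 + 81):
differentiating 1 time and applying the sign gives 18*s/(s^2 + 81)^2.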